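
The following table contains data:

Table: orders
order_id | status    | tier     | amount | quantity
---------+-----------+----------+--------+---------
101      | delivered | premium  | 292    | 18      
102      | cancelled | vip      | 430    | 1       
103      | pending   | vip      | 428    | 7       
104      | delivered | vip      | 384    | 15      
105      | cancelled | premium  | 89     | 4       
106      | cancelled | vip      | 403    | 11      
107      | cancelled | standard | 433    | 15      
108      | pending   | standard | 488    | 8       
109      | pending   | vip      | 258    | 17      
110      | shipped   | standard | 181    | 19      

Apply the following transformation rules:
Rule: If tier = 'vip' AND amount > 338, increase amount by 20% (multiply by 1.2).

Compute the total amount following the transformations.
3715.0

Step 1: Find records where tier = 'vip' AND amount > 338
Step 2: 4 records match, summing to 1645
Step 3: After multiplier: 1645 × 1.2 = 1974.0
Step 4: Unaffected records sum: 1741
Step 5: Final sum = 1974.0 + 1741 = 3715.0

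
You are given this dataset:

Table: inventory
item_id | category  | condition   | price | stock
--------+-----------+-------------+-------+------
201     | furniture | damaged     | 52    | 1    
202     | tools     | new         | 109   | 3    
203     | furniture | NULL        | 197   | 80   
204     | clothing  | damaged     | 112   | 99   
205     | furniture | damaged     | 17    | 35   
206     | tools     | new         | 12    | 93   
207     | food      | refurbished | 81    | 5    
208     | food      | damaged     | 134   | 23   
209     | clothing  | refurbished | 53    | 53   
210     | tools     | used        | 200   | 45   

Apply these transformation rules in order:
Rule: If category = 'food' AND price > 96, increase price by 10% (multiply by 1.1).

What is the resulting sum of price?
980.4

Step 1: Find records where category = 'food' AND price > 96
Step 2: 1 records match, summing to 134
Step 3: After multiplier: 134 × 1.1 = 147.4
Step 4: Unaffected records sum: 833
Step 5: Final sum = 147.4 + 833 = 980.4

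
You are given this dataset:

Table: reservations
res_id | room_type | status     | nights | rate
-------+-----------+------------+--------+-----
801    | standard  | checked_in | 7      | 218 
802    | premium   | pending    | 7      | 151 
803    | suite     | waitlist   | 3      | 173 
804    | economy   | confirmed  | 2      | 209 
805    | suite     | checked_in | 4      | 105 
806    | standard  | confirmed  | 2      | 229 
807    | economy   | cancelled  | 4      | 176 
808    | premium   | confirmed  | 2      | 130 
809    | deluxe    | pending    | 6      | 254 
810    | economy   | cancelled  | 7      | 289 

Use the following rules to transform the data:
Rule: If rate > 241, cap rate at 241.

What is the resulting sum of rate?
1873

Step 1: 2 records have rate > 241
Step 2: These records originally summed to 543
Step 3: After capping: 2 × 241 = 482
Step 4: Unaffected records sum: 1391
Step 5: Final sum = 482 + 1391 = 1873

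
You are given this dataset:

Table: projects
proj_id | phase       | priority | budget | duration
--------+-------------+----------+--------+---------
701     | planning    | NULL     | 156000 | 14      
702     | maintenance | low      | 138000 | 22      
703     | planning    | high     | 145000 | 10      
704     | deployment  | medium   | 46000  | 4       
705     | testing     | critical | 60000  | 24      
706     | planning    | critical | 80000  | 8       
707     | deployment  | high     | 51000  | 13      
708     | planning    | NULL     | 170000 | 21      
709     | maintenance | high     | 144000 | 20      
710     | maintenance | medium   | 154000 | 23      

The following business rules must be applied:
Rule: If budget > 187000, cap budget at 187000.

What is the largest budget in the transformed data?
170000

Step 1: Original maximum budget = 170000
Step 2: Check cap of 187000 against maximum
Step 3: No records exceed the cap (max 170000 <= cap 187000), so no capping applies
Step 4: Maximum after transformation = 170000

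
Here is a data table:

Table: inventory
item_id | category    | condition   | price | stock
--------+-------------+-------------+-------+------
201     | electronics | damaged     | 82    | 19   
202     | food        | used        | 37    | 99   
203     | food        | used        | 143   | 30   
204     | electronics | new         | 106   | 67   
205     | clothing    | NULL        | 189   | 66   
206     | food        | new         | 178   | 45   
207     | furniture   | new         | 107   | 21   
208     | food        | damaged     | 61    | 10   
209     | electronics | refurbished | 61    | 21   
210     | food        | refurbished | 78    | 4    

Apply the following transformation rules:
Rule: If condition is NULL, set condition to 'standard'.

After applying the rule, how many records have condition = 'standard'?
1

Step 1: Count records where condition IS NULL
Step 2: Found 1 records with NULL condition
Step 3: These records will have condition set to 'standard'
Step 4: Records already having condition = 'standard': 0
Step 5: Answer: 1 + 0 = 1 records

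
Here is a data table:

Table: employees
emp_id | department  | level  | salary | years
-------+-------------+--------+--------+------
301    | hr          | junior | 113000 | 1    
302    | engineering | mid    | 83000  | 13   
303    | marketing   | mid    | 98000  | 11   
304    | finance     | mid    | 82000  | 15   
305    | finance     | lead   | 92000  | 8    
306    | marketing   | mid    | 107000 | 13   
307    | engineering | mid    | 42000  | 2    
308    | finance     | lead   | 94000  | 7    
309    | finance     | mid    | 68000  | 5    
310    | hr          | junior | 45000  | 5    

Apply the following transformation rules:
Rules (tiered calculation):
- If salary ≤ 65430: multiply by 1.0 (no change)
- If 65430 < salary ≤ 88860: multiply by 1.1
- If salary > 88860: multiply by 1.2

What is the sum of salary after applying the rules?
948100.0

Step 1: Tier 1 (salary ≤ 65430): 2 records, sum = 87000 × 1.0 = 87000.0
Step 2: Tier 2 (65430 < salary ≤ 88860): 3 records, sum = 233000 × 1.1 = 256300.0
Step 3: Tier 3 (salary > 88860): 5 records, sum = 504000 × 1.2 = 604800.0
Step 4: Final sum = 87000.0 + 256300.0 + 604800.0 = 948100.0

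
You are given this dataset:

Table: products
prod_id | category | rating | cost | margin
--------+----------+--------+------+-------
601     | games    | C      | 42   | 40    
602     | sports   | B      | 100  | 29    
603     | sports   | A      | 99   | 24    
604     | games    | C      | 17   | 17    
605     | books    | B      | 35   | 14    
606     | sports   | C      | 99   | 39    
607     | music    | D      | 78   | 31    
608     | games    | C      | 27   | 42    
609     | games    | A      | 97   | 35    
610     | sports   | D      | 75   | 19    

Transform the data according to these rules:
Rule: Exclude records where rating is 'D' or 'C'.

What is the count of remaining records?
4

Step 1: Count records to exclude
  - 2 (D) + 4 (C) = 6 records
Step 2: Total records: 10
Step 3: Remaining = 10 - 6 = 4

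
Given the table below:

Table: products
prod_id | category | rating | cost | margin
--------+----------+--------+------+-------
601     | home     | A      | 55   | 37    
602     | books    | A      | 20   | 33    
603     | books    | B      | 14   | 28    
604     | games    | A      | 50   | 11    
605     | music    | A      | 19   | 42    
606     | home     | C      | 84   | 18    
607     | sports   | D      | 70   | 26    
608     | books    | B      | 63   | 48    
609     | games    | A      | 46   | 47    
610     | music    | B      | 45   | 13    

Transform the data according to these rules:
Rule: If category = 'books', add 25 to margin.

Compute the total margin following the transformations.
378

Step 1: Count records where category = 'books': 3
Step 2: Total bonus added: 3 × 25 = 75
Step 3: Original sum of margin: 303
Step 4: Final sum = 303 + 75 = 378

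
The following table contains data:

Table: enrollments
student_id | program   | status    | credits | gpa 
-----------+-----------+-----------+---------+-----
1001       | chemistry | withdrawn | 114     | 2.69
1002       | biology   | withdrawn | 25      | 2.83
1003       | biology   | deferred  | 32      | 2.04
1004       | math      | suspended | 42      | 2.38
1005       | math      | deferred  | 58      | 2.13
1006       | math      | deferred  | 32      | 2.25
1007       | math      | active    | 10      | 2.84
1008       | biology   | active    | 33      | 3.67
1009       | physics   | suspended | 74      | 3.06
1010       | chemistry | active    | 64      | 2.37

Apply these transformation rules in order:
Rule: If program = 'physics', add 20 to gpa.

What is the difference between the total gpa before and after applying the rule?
20.0

Step 1: Original sum of gpa = 26.26
Step 2: 1 records have program = 'physics'
Step 3: Each affected record changes by 20
Step 4: Total change = 1 × 20 = 20
Step 5: New sum = 26.26 + 20 = 46.26
Step 6: Difference = |46.26 - 26.26| = 20.0
        (Sum increased by 20.0)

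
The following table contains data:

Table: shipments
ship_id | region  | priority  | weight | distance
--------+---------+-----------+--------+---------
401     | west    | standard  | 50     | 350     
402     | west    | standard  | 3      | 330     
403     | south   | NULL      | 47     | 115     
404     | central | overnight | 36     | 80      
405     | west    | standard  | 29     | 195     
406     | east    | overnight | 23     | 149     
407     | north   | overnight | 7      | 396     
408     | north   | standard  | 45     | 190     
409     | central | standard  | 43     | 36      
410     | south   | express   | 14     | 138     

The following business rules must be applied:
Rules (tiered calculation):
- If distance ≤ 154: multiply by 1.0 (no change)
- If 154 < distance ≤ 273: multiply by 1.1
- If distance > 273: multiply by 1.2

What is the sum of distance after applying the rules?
2232.7

Step 1: Tier 1 (distance ≤ 154): 5 records, sum = 518 × 1.0 = 518.0
Step 2: Tier 2 (154 < distance ≤ 273): 2 records, sum = 385 × 1.1 = 423.5
Step 3: Tier 3 (distance > 273): 3 records, sum = 1076 × 1.2 = 1291.2
Step 4: Final sum = 518.0 + 423.5 + 1291.2 = 2232.7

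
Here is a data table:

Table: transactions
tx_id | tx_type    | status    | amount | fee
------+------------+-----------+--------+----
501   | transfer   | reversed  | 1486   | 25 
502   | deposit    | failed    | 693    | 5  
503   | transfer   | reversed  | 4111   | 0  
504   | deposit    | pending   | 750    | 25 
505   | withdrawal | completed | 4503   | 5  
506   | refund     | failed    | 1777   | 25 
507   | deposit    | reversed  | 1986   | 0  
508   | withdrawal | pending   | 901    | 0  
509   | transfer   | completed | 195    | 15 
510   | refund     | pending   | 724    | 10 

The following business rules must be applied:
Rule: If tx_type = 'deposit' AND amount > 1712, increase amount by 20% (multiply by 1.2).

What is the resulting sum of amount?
17523.2

Step 1: Find records where tx_type = 'deposit' AND amount > 1712
Step 2: 1 records match, summing to 1986
Step 3: After multiplier: 1986 × 1.2 = 2383.2
Step 4: Unaffected records sum: 15140
Step 5: Final sum = 2383.2 + 15140 = 17523.2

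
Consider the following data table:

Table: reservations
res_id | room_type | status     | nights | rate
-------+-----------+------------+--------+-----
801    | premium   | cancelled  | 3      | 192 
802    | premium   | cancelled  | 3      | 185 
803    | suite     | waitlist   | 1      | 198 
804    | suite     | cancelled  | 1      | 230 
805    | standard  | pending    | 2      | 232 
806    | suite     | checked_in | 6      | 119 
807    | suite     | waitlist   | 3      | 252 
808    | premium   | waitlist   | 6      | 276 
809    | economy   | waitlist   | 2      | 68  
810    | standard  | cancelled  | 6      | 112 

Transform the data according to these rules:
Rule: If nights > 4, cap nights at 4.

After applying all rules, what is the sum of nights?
27

Step 1: 3 records have nights > 4
Step 2: These records originally summed to 18
Step 3: After capping: 3 × 4 = 12
Step 4: Unaffected records sum: 15
Step 5: Final sum = 12 + 15 = 27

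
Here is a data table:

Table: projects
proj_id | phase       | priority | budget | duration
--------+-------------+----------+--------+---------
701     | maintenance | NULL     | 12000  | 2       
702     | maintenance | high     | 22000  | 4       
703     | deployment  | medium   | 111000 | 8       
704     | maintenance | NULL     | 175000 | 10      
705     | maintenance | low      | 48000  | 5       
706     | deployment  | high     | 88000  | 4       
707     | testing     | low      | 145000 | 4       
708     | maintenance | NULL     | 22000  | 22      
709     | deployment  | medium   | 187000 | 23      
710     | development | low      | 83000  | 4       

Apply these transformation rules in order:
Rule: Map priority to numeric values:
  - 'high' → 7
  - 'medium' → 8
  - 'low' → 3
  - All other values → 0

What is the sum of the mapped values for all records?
39

Step 1: Apply mapping to each record
Step 2: Count by status:
  'high': 2 records × 7 = 14
  'medium': 2 records × 8 = 16
  'low': 3 records × 3 = 9
Step 3: Sum all mapped values = 39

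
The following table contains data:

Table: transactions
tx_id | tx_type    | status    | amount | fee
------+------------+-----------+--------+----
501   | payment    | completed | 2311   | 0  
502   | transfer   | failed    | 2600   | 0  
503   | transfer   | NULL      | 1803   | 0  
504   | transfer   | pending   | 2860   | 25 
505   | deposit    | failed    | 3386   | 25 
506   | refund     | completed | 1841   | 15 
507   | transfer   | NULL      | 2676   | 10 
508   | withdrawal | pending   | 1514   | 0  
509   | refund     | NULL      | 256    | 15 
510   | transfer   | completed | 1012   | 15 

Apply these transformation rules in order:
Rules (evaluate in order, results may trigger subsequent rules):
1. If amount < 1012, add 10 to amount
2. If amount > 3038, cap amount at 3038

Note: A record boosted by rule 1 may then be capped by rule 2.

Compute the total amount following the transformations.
19921

Step 1: Apply rule 1 to records with amount < 1012
  - 1 records get bonus of 10
  - Of these, 0 records then exceed 3038 and get capped
Step 2: Apply rule 2 to records with amount > 3038
  - 1 records (original) are capped
Step 3: Calculate final sum = 19921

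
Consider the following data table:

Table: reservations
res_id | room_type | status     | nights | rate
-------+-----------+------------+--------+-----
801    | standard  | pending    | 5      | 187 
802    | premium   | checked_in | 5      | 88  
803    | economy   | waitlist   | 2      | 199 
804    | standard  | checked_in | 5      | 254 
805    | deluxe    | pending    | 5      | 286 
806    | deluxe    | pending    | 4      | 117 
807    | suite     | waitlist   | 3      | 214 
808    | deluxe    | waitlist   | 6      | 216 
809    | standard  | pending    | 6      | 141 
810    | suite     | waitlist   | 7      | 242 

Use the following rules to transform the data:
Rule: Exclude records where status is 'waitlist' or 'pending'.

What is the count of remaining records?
2

Step 1: Count records to exclude
  - 4 (waitlist) + 4 (pending) = 8 records
Step 2: Total records: 10
Step 3: Remaining = 10 - 8 = 2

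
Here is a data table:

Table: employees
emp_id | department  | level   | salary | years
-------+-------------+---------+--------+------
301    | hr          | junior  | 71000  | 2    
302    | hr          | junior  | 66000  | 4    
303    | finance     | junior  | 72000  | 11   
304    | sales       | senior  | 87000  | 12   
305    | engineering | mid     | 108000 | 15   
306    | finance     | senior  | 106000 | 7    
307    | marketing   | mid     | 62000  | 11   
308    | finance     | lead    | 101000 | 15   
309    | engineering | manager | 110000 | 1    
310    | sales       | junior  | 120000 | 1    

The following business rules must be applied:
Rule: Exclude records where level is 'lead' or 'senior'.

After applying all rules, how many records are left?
7

Step 1: Count records to exclude
  - 1 (lead) + 2 (senior) = 3 records
Step 2: Total records: 10
Step 3: Remaining = 10 - 3 = 7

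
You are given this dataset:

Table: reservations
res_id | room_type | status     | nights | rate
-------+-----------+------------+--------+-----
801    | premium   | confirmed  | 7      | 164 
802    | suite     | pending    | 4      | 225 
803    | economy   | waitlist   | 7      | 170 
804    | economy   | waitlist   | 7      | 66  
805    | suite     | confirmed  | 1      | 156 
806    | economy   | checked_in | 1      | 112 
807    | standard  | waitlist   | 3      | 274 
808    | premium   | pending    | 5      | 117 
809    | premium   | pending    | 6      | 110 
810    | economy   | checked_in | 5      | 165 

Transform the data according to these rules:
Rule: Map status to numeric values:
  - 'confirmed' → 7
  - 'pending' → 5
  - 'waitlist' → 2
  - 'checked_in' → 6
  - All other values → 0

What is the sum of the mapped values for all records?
47

Step 1: Apply mapping to each record
Step 2: Count by status:
  'confirmed': 2 records × 7 = 14
  'pending': 3 records × 5 = 15
  'waitlist': 3 records × 2 = 6
  'checked_in': 2 records × 6 = 12
Step 3: Sum all mapped values = 47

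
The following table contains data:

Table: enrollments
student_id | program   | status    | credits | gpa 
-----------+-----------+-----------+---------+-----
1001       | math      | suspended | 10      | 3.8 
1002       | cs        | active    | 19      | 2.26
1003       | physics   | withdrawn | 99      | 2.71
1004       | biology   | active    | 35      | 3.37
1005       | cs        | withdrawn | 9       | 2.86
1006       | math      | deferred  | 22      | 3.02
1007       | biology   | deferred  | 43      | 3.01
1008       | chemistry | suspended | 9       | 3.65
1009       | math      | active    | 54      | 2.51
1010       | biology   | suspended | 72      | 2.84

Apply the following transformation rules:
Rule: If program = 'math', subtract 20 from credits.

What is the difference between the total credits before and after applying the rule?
60

Step 1: Original sum of credits = 372
Step 2: 3 records have program = 'math'
Step 3: Each affected record changes by -20
Step 4: Total change = 3 × -20 = -60
Step 5: New sum = 372 + -60 = 312
Step 6: Difference = |312 - 372| = 60
        (Sum decreased by 60)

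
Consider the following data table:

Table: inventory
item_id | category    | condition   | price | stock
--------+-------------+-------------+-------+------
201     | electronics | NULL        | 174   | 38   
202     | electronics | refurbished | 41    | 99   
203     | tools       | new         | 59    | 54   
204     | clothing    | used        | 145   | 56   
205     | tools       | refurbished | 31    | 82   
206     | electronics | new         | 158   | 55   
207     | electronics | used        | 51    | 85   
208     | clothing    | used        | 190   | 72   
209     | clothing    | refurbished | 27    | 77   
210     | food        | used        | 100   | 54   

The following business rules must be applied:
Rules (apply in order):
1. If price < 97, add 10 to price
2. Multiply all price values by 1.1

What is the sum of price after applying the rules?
1128.6

Step 1: Apply Rule 1 - Add 10 to records with price < 97
  - 5 records affected: 209 + (5 × 10) = 259
  - Unaffected records: 767
  - Sum after Rule 1: 1026
Step 2: Apply Rule 2 - Multiply all by 1.1
  - 1026 × 1.1 = 1128.6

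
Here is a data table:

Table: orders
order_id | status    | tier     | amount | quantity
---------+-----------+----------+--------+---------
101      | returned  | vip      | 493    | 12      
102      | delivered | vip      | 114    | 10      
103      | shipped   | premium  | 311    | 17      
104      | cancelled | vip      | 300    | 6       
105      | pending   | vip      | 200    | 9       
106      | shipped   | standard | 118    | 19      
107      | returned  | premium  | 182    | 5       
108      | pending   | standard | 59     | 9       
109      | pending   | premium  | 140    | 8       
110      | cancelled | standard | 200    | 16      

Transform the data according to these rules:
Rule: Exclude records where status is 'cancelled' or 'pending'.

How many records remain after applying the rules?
5

Step 1: Count records to exclude
  - 2 (cancelled) + 3 (pending) = 5 records
Step 2: Total records: 10
Step 3: Remaining = 10 - 5 = 5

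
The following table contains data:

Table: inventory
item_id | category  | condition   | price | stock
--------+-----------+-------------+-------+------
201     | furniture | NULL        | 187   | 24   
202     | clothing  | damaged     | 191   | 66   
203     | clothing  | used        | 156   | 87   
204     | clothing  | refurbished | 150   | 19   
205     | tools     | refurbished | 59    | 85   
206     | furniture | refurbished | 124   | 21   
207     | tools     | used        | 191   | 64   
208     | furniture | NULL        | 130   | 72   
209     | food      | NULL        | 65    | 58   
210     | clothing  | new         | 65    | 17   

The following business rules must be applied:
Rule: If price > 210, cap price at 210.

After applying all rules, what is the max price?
191

Step 1: Original maximum price = 191
Step 2: Check cap of 210 against maximum
Step 3: No records exceed the cap (max 191 <= cap 210), so no capping applies
Step 4: Maximum after transformation = 191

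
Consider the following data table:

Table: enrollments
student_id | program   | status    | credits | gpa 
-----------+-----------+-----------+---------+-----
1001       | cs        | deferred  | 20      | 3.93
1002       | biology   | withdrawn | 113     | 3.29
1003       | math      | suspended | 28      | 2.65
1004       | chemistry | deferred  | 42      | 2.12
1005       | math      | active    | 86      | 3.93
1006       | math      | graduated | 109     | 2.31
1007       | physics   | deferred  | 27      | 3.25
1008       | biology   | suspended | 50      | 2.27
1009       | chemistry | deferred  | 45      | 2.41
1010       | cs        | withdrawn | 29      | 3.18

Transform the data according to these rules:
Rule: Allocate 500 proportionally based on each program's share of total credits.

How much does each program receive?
biology: 148.45, chemistry: 79.23, cs: 44.63, math: 203.1, physics: 24.59

Step 1: Calculate total credits = 549
Step 2: Calculate each program's proportion:
  biology: 163/549 = 29.69% → 148.45
  chemistry: 87/549 = 15.85% → 79.23
  cs: 49/549 = 8.93% → 44.63
  math: 223/549 = 40.62% → 203.1
  physics: 27/549 = 4.92% → 24.59
Step 3: Verify: sum of allocations ≈ 500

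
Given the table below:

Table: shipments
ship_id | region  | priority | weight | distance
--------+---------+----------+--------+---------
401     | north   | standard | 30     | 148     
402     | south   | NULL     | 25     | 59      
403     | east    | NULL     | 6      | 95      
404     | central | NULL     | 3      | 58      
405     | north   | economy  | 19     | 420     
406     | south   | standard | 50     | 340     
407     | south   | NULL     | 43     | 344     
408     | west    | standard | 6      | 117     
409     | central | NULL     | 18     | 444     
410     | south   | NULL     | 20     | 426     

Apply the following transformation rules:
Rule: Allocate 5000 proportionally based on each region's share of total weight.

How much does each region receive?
central: 477.27, east: 136.36, north: 1113.64, south: 3136.36, west: 136.36

Step 1: Calculate total weight = 220
Step 2: Calculate each region's proportion:
  central: 21/220 = 9.55% → 477.27
  east: 6/220 = 2.73% → 136.36
  north: 49/220 = 22.27% → 1113.64
  south: 138/220 = 62.73% → 3136.36
  west: 6/220 = 2.73% → 136.36
Step 3: Verify: sum of allocations ≈ 5000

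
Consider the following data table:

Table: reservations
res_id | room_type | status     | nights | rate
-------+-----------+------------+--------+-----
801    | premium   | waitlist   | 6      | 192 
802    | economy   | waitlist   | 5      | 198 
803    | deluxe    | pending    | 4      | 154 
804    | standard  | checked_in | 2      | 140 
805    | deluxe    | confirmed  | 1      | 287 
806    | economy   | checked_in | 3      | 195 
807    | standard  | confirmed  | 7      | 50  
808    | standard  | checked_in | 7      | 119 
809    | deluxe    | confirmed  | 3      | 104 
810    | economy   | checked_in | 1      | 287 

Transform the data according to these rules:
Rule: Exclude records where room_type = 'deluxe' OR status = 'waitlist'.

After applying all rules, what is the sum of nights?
20

Step 1: Find records where room_type = 'deluxe' OR status = 'waitlist'
Step 2: 5 records match, summing to 19
Step 3: Original sum: 39
Step 4: Remaining sum = 39 - 19 = 20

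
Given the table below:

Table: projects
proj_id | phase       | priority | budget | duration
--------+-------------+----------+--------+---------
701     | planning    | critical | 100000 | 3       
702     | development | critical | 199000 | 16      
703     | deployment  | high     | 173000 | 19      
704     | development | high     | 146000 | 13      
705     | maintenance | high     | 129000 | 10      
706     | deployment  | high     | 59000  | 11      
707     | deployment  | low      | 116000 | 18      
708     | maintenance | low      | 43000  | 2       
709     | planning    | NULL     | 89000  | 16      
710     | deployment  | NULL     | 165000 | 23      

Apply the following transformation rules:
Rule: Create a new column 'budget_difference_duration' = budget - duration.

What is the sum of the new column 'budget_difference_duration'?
1218869

Step 1: For each record, compute budget - duration
Example calculations:
  100000 - 3 = 99997
  199000 - 16 = 198984
  173000 - 19 = 172981
  ...
Step 2: Sum all derived values
Step 3: Total = 1218869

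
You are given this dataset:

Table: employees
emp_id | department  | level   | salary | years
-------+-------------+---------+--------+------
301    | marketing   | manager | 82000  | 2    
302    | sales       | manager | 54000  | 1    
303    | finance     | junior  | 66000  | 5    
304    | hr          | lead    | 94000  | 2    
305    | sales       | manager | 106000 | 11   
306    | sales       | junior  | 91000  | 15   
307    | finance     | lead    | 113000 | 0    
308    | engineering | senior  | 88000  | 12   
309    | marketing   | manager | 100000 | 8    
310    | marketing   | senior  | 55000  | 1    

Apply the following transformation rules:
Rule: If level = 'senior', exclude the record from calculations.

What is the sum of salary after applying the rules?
706000

Step 1: Identify records where level = 'senior'
Step 2: The excluded records sum to 143000
Step 3: Original total salary = 849000
Step 4: Remaining total = 849000 - 143000 = 706000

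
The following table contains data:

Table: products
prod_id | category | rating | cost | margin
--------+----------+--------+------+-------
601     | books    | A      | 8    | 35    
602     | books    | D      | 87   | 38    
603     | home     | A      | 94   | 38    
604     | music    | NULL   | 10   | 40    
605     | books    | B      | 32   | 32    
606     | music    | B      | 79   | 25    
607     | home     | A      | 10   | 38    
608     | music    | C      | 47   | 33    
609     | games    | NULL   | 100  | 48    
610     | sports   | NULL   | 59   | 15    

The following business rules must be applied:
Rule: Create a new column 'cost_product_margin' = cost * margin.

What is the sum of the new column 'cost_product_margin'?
18173

Step 1: For each record, compute cost * margin
Example calculations:
  8 * 35 = 280
  87 * 38 = 3306
  94 * 38 = 3572
  ...
Step 2: Sum all derived values
Step 3: Total = 18173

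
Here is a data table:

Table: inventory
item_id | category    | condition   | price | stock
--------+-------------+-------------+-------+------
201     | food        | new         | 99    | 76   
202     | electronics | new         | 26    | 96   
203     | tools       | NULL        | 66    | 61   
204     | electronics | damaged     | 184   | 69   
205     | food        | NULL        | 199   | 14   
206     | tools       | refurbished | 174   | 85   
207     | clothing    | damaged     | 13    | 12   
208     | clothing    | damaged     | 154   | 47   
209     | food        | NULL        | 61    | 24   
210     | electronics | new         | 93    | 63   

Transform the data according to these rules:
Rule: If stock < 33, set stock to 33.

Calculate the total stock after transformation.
596

Step 1: 3 records have stock < 33
Step 2: These records originally summed to 50
Step 3: After setting to minimum: 3 × 33 = 99
Step 4: Unaffected records sum: 497
Step 5: Final sum = 99 + 497 = 596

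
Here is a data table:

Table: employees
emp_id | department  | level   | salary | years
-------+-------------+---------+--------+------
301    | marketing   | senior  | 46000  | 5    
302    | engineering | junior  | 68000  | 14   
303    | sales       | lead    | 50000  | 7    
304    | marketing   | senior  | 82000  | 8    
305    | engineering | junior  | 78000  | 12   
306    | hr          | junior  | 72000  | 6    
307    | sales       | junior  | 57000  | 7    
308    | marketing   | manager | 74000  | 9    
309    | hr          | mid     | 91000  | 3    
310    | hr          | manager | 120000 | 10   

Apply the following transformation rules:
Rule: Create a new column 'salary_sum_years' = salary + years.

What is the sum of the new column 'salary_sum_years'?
738081

Step 1: For each record, compute salary + years
Example calculations:
  46000 + 5 = 46005
  68000 + 14 = 68014
  50000 + 7 = 50007
  ...
Step 2: Sum all derived values
Step 3: Total = 738081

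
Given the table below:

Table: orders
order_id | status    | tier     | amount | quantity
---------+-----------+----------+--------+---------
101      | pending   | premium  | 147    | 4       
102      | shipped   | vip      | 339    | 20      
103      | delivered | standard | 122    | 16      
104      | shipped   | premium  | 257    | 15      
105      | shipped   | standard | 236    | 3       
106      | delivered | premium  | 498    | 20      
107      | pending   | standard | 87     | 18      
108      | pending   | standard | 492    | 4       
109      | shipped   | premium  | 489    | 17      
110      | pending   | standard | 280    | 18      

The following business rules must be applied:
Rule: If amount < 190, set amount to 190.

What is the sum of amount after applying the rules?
3161

Step 1: 3 records have amount < 190
Step 2: These records originally summed to 356
Step 3: After setting to minimum: 3 × 190 = 570
Step 4: Unaffected records sum: 2591
Step 5: Final sum = 570 + 2591 = 3161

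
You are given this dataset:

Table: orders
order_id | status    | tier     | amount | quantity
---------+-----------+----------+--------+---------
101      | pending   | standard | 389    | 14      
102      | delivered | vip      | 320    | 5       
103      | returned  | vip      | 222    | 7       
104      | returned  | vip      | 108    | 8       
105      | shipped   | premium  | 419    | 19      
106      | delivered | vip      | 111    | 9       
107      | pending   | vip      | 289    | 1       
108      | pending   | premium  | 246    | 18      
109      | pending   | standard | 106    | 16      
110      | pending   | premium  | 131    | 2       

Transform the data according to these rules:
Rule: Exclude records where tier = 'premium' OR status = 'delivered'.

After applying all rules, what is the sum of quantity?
46

Step 1: Find records where tier = 'premium' OR status = 'delivered'
Step 2: 5 records match, summing to 53
Step 3: Original sum: 99
Step 4: Remaining sum = 99 - 53 = 46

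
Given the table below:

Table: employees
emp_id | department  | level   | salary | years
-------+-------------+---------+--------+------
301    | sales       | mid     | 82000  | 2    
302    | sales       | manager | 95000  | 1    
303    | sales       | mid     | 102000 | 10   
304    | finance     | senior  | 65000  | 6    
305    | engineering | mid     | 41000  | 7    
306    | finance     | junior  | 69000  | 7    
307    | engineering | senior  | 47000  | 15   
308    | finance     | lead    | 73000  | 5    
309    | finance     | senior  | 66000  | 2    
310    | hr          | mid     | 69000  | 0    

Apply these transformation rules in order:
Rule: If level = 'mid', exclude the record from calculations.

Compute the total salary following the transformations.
415000

Step 1: Identify records where level = 'mid'
Step 2: The excluded records sum to 294000
Step 3: Original total salary = 709000
Step 4: Remaining total = 709000 - 294000 = 415000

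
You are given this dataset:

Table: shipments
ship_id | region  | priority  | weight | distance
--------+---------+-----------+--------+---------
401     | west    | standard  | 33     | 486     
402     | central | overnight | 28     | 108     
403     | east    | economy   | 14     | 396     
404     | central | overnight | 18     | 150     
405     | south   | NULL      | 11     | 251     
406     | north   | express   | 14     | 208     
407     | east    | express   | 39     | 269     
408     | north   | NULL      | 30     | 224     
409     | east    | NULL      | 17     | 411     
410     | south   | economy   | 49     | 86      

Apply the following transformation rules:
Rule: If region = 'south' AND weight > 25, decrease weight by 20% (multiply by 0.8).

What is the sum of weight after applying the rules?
243.2

Step 1: Find records where region = 'south' AND weight > 25
Step 2: 1 records match, summing to 49
Step 3: After multiplier: 49 × 0.8 = 39.2
Step 4: Unaffected records sum: 204
Step 5: Final sum = 39.2 + 204 = 243.2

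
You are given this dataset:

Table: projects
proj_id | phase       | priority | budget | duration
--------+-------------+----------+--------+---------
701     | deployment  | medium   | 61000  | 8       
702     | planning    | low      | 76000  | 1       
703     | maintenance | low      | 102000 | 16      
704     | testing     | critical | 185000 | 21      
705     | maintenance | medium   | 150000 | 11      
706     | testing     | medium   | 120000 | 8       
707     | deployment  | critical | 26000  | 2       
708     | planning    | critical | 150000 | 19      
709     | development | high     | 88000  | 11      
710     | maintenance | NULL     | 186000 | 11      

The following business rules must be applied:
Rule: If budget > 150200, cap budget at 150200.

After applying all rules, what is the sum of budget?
1073400

Step 1: 2 records have budget > 150200
Step 2: These records originally summed to 371000
Step 3: After capping: 2 × 150200 = 300400
Step 4: Unaffected records sum: 773000
Step 5: Final sum = 300400 + 773000 = 1073400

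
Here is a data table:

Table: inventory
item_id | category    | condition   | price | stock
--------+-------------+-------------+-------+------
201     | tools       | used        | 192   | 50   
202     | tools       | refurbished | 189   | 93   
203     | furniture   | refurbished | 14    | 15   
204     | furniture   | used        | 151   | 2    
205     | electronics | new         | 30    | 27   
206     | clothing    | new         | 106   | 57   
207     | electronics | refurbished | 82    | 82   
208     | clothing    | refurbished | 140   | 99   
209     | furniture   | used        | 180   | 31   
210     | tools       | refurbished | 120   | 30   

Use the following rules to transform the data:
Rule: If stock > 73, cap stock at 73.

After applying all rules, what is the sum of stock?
431

Step 1: 3 records have stock > 73
Step 2: These records originally summed to 274
Step 3: After capping: 3 × 73 = 219
Step 4: Unaffected records sum: 212
Step 5: Final sum = 219 + 212 = 431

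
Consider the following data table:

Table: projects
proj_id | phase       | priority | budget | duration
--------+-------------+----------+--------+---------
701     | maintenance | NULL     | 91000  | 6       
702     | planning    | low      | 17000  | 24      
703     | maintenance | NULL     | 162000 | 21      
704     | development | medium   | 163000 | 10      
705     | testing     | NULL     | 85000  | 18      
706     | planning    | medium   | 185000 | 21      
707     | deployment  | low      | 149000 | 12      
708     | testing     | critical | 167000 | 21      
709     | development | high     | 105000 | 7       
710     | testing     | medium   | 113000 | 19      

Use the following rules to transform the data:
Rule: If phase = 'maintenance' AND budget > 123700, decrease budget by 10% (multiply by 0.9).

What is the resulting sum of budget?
1220800.0

Step 1: Find records where phase = 'maintenance' AND budget > 123700
Step 2: 1 records match, summing to 162000
Step 3: After multiplier: 162000 × 0.9 = 145800.0
Step 4: Unaffected records sum: 1075000
Step 5: Final sum = 145800.0 + 1075000 = 1220800.0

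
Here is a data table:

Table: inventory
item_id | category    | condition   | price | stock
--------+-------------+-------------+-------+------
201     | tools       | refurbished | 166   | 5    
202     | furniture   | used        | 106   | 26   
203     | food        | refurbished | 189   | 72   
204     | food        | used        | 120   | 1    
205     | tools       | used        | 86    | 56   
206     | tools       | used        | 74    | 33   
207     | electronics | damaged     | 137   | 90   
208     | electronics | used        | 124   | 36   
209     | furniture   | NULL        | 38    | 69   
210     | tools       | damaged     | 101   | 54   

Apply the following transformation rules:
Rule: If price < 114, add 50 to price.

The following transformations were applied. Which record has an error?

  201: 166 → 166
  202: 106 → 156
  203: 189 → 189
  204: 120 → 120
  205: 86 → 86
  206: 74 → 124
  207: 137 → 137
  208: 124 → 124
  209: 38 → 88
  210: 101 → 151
Record 205 has an error. The correct transformed value should be 136, not 86.

Step 1: Check each record against the rule
Step 2: Record 205 has price = 86
Step 3: Since 86 < 114, the bonus should have been applied
Step 4: Correct value = 136, but claimed value = 86
Conclusion: Record 205 has the error.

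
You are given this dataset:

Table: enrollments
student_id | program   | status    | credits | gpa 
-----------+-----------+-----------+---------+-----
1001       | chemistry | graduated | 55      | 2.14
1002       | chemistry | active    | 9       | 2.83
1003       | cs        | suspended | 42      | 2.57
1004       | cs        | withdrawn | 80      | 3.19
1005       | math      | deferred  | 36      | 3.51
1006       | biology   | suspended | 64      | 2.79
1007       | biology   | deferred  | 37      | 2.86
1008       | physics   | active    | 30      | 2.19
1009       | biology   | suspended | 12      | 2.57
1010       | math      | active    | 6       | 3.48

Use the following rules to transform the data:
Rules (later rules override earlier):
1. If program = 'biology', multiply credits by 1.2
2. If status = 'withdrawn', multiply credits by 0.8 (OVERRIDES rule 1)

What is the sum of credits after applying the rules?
377.6

Step 1: Rule 2 takes priority for records with status = 'withdrawn'
  - 1 records: 80 × 0.8 = 64.0
Step 2: Rule 1 applies to remaining records with program = 'biology'
  - 3 records: 113 × 1.2 = 135.6
Step 3: Other records unchanged: 178
Step 4: Final sum = 64.0 + 135.6 + 178 = 377.6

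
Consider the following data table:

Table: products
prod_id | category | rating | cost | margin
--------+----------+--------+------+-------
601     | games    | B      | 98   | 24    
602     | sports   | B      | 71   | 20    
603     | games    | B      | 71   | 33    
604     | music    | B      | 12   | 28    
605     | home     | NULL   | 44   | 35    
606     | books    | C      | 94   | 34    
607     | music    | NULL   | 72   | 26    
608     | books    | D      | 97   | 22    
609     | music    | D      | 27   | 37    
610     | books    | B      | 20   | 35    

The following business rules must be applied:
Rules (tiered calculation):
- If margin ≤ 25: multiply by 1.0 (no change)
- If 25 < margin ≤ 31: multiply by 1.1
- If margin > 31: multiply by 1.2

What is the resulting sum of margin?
334.2

Step 1: Tier 1 (margin ≤ 25): 3 records, sum = 66 × 1.0 = 66.0
Step 2: Tier 2 (25 < margin ≤ 31): 2 records, sum = 54 × 1.1 = 59.4
Step 3: Tier 3 (margin > 31): 5 records, sum = 174 × 1.2 = 208.8
Step 4: Final sum = 66.0 + 59.4 + 208.8 = 334.2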